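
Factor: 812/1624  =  2^(-1) =1/2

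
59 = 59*1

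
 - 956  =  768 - 1724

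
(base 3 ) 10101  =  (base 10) 91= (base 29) 34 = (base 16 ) 5b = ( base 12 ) 77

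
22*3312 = 72864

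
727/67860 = 727/67860 = 0.01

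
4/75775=4/75775 = 0.00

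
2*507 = 1014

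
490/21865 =98/4373= 0.02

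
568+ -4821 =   -  4253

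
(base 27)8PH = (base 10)6524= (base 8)14574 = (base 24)b7k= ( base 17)159D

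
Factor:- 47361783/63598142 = -2^( - 1 )*3^1*7^3*67^( - 1 ) * 131^ (-1 )*3623^(-1 )*46027^1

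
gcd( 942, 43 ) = 1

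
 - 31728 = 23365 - 55093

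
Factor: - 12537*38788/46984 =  - 2^( - 1 ) *3^2  *199^1*839^( - 1)*9697^1 = - 17367327/1678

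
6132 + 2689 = 8821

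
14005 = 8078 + 5927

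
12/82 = 6/41 = 0.15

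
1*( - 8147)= - 8147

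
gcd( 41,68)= 1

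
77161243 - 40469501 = 36691742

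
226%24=10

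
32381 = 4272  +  28109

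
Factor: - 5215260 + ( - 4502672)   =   - 9717932 = - 2^2*7^1*347069^1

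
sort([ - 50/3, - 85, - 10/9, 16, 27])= [  -  85,  -  50/3,-10/9  ,  16,  27 ]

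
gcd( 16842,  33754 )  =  14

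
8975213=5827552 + 3147661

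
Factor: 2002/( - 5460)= - 2^(-1) * 3^( - 1 )*5^( - 1)* 11^1 = -11/30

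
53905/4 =13476 + 1/4 = 13476.25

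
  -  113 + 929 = 816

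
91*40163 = 3654833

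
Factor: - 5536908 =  - 2^2 *3^2* 13^1*11831^1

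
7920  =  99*80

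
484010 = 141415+342595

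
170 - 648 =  - 478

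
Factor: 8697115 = 5^1*7^1*17^1*47^1 * 311^1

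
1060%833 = 227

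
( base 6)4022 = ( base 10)878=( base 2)1101101110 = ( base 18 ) 2CE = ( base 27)15e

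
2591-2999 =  - 408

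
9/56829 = 3/18943 = 0.00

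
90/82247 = 90/82247 = 0.00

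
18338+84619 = 102957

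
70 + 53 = 123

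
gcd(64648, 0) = 64648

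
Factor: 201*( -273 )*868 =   -  47629764 = -2^2*3^2 *7^2 *13^1*31^1 *67^1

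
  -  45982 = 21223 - 67205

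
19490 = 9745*2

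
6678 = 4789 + 1889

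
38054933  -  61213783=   -  23158850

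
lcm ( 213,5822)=17466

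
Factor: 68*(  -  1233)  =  -2^2*3^2*17^1 * 137^1 = -83844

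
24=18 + 6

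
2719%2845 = 2719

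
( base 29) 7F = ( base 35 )68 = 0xda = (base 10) 218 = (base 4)3122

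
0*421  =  0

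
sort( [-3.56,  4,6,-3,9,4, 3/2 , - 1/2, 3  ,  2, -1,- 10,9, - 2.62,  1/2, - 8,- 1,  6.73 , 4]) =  [ - 10, - 8,  -  3.56, - 3, - 2.62, - 1, - 1, - 1/2,1/2,3/2,  2,3,4 , 4,4,  6, 6.73,9,9]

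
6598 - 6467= 131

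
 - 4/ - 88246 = 2/44123  =  0.00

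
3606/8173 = 3606/8173 =0.44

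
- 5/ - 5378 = 5/5378 = 0.00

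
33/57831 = 11/19277 = 0.00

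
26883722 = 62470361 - 35586639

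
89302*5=446510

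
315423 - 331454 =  - 16031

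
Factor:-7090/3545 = - 2^1 = - 2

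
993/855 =331/285   =  1.16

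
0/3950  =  0 = 0.00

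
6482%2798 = 886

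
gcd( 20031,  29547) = 3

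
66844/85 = 786 + 2/5 = 786.40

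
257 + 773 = 1030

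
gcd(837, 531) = 9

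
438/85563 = 146/28521 = 0.01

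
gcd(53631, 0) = 53631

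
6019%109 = 24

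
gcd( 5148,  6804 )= 36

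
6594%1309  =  49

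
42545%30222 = 12323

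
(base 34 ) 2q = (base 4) 1132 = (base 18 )54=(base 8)136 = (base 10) 94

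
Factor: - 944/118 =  - 8 = -  2^3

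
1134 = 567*2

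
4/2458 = 2/1229 = 0.00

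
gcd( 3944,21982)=58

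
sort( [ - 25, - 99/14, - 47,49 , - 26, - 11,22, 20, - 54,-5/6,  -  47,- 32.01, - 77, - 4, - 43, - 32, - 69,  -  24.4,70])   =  [ - 77,-69, - 54, - 47, - 47, - 43, - 32.01, - 32,- 26, - 25, - 24.4, - 11,-99/14, - 4, - 5/6, 20, 22, 49,  70]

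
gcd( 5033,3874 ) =1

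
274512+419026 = 693538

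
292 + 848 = 1140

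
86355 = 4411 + 81944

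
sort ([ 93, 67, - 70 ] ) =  [ - 70,67, 93 ]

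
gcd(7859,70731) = 7859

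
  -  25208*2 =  - 50416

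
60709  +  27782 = 88491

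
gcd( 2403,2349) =27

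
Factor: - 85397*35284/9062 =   -  1506573874/4531 =-2^1 * 13^1*23^(-1 )* 197^( - 1 )*6569^1*8821^1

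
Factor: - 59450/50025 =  - 2^1 * 3^ ( - 1)*23^ ( - 1)*41^1 = - 82/69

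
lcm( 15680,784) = 15680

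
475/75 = 19/3=6.33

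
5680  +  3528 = 9208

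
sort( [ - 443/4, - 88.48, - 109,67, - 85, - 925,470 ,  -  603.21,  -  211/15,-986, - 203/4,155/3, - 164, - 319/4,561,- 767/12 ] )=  [ - 986, - 925,-603.21,-164, - 443/4, - 109,  -  88.48,-85, - 319/4, - 767/12, - 203/4, - 211/15, 155/3,  67, 470, 561 ] 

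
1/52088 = 1/52088 = 0.00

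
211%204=7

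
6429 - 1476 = 4953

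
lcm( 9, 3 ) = 9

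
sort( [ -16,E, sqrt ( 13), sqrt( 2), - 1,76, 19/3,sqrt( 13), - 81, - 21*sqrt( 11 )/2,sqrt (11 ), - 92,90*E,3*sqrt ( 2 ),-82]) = [ - 92, - 82, - 81,  -  21*sqrt(11 ) /2,-16,-1,sqrt( 2),  E,  sqrt (11),sqrt( 13) , sqrt(13), 3*sqrt(2 ),19/3 , 76, 90 * E ] 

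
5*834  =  4170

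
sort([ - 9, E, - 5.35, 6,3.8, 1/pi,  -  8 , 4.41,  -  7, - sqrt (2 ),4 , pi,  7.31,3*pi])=[- 9, - 8, - 7, - 5.35, - sqrt( 2), 1/pi , E,pi,3.8, 4, 4.41, 6,7.31,3*pi ]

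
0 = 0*939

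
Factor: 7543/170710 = 2^ ( - 1)*5^( - 1)*19^1*43^( - 1)= 19/430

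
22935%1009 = 737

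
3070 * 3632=11150240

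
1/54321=1/54321 = 0.00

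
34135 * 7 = 238945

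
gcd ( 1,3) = 1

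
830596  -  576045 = 254551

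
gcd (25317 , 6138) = 9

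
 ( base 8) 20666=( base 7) 34106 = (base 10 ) 8630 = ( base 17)1CEB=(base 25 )DK5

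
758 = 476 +282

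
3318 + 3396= 6714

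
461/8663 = 461/8663= 0.05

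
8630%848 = 150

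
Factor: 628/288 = 2^(-3)*3^( - 2)*157^1  =  157/72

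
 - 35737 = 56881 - 92618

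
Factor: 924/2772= 1/3 = 3^( - 1 )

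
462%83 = 47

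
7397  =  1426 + 5971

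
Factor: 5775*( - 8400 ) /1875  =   - 25872 = - 2^4*3^1*7^2*11^1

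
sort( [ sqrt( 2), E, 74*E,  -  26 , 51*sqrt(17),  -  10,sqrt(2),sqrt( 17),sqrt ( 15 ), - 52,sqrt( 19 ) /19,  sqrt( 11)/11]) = [  -  52, - 26, - 10,sqrt(19)/19, sqrt(11)/11 , sqrt(2),sqrt( 2), E, sqrt( 15), sqrt( 17 ), 74*E,51*sqrt(17 )] 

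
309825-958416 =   -  648591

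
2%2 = 0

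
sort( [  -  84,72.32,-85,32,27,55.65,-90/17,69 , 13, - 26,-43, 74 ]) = [-85 ,-84,  -  43, - 26 , - 90/17, 13,  27, 32,  55.65 , 69,  72.32, 74] 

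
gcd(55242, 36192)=6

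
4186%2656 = 1530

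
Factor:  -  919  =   - 919^1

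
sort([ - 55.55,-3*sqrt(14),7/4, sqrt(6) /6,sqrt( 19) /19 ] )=[ - 55.55, - 3*sqrt(14 ), sqrt(19) /19, sqrt(6)/6, 7/4]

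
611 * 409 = 249899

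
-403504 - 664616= - 1068120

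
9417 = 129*73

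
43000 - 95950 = -52950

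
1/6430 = 1/6430 = 0.00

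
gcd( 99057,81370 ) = 1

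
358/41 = 358/41 = 8.73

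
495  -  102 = 393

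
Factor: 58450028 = 2^2*7^1*13^1*103^1*1559^1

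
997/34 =997/34 = 29.32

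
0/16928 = 0 =0.00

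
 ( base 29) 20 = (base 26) 26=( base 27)24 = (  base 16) 3a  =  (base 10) 58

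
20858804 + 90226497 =111085301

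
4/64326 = 2/32163 = 0.00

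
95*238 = 22610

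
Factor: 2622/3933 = 2^1 * 3^( - 1) = 2/3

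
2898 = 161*18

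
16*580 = 9280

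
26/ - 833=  - 26/833  =  -0.03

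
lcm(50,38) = 950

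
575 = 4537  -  3962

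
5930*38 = 225340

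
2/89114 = 1/44557 = 0.00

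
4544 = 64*71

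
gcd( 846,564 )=282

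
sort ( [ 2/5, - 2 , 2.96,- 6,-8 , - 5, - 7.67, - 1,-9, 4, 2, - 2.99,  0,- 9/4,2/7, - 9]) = [ - 9, - 9,  -  8 ,-7.67,-6,-5 , - 2.99, - 9/4, - 2,-1,0,2/7, 2/5, 2, 2.96, 4]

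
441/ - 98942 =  - 1  +  98501/98942 = - 0.00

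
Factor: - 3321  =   - 3^4 * 41^1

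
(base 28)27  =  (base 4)333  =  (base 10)63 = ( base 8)77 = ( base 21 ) 30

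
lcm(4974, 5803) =34818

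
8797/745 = 11+602/745   =  11.81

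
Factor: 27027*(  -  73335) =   -  1982025045 =-  3^4*5^1*7^1*11^1*13^1*4889^1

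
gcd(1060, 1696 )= 212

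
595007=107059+487948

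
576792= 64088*9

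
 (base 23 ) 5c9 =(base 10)2930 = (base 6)21322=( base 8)5562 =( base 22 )614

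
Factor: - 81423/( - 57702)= 27141/19234 = 2^(-1)*  3^1*59^( - 1 ) * 83^1*109^1 * 163^( - 1)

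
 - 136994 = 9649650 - 9786644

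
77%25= 2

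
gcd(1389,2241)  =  3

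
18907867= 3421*5527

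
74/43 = 1 + 31/43 = 1.72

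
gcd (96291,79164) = 9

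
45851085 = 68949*665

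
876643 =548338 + 328305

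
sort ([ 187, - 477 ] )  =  [ - 477,187]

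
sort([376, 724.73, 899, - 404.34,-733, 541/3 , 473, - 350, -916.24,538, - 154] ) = [- 916.24, - 733,-404.34, - 350,- 154,541/3, 376, 473, 538 , 724.73, 899]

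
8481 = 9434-953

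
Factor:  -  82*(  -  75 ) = 2^1 * 3^1*5^2*41^1 = 6150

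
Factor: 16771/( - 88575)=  - 3^( - 1)*5^( - 2)*31^1*541^1*1181^ (-1 ) 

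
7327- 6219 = 1108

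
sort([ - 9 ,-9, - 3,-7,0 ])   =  [ - 9, - 9, - 7,-3 , 0]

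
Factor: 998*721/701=719558/701  =  2^1*7^1 * 103^1*499^1*701^( - 1)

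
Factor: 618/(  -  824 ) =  - 2^(-2)*3^1 = - 3/4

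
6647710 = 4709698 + 1938012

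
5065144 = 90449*56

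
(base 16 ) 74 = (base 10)116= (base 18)68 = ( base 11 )a6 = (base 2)1110100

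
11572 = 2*5786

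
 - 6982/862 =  - 9 + 388/431 = - 8.10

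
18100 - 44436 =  - 26336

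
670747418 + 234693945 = 905441363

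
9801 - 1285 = 8516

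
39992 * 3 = 119976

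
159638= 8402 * 19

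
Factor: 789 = 3^1 * 263^1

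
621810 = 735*846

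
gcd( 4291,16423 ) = 1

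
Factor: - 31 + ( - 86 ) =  - 117=-3^2*  13^1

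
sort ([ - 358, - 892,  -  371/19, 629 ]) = [-892,  -  358,-371/19 , 629]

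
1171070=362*3235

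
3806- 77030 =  - 73224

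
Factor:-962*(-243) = 2^1*3^5*13^1 *37^1 = 233766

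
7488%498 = 18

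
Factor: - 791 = - 7^1*113^1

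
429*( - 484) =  - 207636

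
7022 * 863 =6059986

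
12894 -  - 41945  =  54839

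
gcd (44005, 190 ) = 5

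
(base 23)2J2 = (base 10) 1497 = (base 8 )2731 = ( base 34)1A1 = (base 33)1cc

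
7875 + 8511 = 16386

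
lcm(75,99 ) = 2475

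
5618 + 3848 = 9466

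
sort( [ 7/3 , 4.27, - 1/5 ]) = [ - 1/5,7/3, 4.27 ]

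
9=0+9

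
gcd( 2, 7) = 1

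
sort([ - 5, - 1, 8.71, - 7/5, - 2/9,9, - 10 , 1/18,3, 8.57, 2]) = [ - 10, - 5, - 7/5, - 1,- 2/9, 1/18, 2,3, 8.57,8.71, 9] 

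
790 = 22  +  768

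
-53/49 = -2 + 45/49=- 1.08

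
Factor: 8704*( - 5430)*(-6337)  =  2^10*3^1*5^1 * 17^1*181^1*6337^1 =299503856640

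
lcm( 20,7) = 140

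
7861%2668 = 2525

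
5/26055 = 1/5211 = 0.00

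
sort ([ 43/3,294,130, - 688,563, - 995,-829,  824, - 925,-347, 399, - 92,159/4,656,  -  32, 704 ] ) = [ - 995, - 925, - 829, - 688,-347,-92,-32 , 43/3,159/4, 130,294,399,563 , 656, 704, 824 ] 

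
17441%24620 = 17441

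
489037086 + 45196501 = 534233587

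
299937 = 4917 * 61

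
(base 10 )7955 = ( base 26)bjp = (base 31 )88j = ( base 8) 17423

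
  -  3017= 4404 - 7421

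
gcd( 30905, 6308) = 1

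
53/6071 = 53/6071= 0.01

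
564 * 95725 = 53988900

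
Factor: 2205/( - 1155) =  - 3^1*7^1*11^( - 1) = -21/11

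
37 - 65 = - 28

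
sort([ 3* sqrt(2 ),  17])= [ 3*sqrt(2 ), 17]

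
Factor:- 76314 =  - 2^1*3^1 * 7^1 * 23^1 * 79^1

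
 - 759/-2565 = 253/855 = 0.30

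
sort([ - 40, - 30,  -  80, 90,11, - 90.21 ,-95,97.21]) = [ - 95 , - 90.21, - 80, - 40, - 30, 11,90, 97.21]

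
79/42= 79/42 = 1.88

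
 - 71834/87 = - 71834/87 = - 825.68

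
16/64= 1/4 = 0.25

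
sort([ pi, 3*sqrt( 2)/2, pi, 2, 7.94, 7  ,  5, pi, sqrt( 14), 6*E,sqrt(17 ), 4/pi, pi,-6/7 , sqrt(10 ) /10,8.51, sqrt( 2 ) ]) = [ - 6/7,sqrt( 10)/10, 4/pi,sqrt(2),  2,3 *sqrt( 2 ) /2,pi , pi, pi, pi,sqrt(14),sqrt( 17),5, 7, 7.94, 8.51,6*  E ] 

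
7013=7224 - 211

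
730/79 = 9  +  19/79  =  9.24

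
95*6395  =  607525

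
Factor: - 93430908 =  - 2^2*3^4 * 457^1*631^1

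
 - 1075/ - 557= 1+518/557 =1.93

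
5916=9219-3303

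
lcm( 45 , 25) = 225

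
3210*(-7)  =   - 22470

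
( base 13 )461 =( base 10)755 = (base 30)p5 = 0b1011110011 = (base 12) 52B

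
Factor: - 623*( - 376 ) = 234248 = 2^3*7^1*47^1*89^1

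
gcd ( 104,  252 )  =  4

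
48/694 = 24/347 = 0.07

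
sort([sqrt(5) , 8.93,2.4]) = [sqrt(5), 2.4 , 8.93]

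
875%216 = 11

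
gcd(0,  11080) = 11080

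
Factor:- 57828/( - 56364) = 7^ ( - 1) * 11^( - 1 )*79^1 = 79/77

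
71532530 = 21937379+49595151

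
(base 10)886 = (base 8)1566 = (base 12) 61a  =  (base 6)4034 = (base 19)28c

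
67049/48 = 67049/48 = 1396.85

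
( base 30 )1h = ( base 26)1l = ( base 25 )1M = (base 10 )47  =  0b101111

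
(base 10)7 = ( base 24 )7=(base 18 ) 7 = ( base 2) 111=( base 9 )7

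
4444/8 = 555 + 1/2=555.50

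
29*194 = 5626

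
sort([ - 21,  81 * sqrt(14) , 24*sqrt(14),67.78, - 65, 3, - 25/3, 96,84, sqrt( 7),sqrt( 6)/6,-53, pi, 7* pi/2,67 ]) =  [ - 65,-53,-21,- 25/3 , sqrt(6)/6  ,  sqrt ( 7 ) , 3,  pi, 7 * pi/2,67,  67.78,84,24 *sqrt(14), 96 , 81*sqrt(14 )] 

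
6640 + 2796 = 9436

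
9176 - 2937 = 6239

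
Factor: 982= 2^1 * 491^1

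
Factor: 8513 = 8513^1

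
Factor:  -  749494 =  - 2^1*293^1 * 1279^1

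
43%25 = 18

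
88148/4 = 22037 = 22037.00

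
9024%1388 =696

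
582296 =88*6617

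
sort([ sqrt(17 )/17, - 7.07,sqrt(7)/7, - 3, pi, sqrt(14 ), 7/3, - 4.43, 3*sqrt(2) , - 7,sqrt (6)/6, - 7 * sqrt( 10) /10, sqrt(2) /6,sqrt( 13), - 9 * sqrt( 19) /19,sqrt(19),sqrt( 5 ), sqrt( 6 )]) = [ - 7.07, - 7, - 4.43, - 3,  -  7 * sqrt( 10) /10, - 9*sqrt(19)/19, sqrt( 2)/6,sqrt ( 17)/17, sqrt ( 7) /7,  sqrt(6)/6,sqrt( 5), 7/3, sqrt (6 ), pi , sqrt( 13), sqrt(14), 3 * sqrt( 2),  sqrt(19)] 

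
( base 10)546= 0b1000100010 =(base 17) 1F2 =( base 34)G2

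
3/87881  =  3/87881=   0.00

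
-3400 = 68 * ( - 50 ) 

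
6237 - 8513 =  - 2276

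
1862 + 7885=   9747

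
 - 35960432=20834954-56795386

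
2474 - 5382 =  - 2908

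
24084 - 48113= - 24029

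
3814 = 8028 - 4214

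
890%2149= 890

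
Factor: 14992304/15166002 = 2^3*3^( - 1 )*  29^1*79^1*409^1 * 457^( - 1)*5531^( - 1) =7496152/7583001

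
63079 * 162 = 10218798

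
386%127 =5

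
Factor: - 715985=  - 5^1*143197^1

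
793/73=793/73 = 10.86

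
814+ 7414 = 8228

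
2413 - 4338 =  -1925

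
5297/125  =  42 + 47/125 = 42.38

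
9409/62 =151 + 47/62 = 151.76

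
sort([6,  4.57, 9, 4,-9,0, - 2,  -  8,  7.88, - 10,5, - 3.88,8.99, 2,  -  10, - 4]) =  [  -  10, - 10, - 9, - 8, - 4,-3.88, - 2, 0, 2, 4 , 4.57, 5, 6, 7.88, 8.99, 9 ] 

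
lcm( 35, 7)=35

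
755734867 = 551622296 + 204112571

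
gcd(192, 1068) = 12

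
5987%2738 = 511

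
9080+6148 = 15228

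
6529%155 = 19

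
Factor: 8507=47^1*181^1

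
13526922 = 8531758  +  4995164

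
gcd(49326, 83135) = 1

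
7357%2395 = 172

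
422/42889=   422/42889 = 0.01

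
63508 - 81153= - 17645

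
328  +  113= 441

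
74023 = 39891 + 34132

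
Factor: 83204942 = 2^1*613^1*67867^1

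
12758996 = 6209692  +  6549304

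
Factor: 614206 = 2^1*307103^1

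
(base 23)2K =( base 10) 66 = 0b1000010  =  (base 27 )2C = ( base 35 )1v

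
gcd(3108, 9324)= 3108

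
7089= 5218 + 1871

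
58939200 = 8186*7200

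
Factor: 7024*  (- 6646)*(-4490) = 2^6 *5^1*439^1*449^1*3323^1= 209599952960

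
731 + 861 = 1592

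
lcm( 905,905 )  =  905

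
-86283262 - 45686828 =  - 131970090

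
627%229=169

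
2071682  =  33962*61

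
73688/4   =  18422= 18422.00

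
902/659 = 1 + 243/659 = 1.37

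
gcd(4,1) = 1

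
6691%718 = 229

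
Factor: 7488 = 2^6 * 3^2*13^1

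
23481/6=3913+ 1/2 = 3913.50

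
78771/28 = 2813 + 1/4 = 2813.25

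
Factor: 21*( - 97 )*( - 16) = 32592 = 2^4 * 3^1*7^1 * 97^1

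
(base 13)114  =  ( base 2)10111010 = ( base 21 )8I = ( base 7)354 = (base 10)186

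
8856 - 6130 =2726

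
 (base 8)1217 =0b1010001111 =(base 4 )22033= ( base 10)655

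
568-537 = 31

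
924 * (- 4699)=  - 4341876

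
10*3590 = 35900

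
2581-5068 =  - 2487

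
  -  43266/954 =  - 46+103/159 = - 45.35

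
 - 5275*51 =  - 269025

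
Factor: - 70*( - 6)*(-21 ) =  - 8820=-2^2 * 3^2*5^1 *7^2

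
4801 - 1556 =3245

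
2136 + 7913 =10049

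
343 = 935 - 592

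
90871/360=90871/360=252.42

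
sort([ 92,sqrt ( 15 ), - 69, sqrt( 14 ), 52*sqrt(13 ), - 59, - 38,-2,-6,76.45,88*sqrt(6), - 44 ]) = [ - 69,- 59, - 44, - 38, - 6, - 2, sqrt(14), sqrt (15 ), 76.45,92, 52*sqrt( 13 ), 88*sqrt( 6 ) ] 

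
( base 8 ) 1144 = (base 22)15I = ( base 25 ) OC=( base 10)612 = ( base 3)211200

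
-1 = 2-3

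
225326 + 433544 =658870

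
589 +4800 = 5389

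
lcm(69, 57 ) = 1311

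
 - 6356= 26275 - 32631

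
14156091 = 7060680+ 7095411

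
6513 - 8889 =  - 2376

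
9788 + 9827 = 19615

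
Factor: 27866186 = 2^1 * 2557^1 *5449^1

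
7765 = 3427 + 4338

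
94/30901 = 94/30901 = 0.00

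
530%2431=530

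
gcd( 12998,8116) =2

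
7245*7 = 50715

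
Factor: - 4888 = -2^3*13^1*47^1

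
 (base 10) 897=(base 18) 2df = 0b1110000001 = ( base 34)qd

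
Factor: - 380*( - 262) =99560 = 2^3*5^1 * 19^1 * 131^1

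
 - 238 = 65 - 303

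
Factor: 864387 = 3^2 * 96043^1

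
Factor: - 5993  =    -  13^1*461^1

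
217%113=104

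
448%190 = 68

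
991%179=96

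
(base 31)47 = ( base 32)43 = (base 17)7c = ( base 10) 131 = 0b10000011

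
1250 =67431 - 66181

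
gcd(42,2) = 2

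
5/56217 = 5/56217 = 0.00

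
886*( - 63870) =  - 56588820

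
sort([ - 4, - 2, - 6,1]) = [-6,-4, - 2,1 ]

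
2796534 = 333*8398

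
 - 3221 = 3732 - 6953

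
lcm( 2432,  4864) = 4864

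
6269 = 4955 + 1314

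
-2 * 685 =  - 1370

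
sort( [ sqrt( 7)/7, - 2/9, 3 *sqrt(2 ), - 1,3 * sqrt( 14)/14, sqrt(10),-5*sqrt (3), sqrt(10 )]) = [ - 5*sqrt(3), - 1, -2/9, sqrt( 7 )/7, 3*sqrt( 14)/14 , sqrt(  10 ),sqrt( 10),  3 * sqrt( 2) ] 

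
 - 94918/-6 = 47459/3= 15819.67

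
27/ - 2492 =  - 27/2492 = - 0.01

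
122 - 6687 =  - 6565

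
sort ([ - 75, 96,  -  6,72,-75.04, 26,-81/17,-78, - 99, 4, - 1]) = [ - 99, - 78, - 75.04 , - 75,  -  6,  -  81/17,-1 , 4,26, 72,  96]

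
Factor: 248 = 2^3*31^1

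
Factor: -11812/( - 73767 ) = 2^2*3^(- 1 )*67^(-1 )*367^ ( - 1)*2953^1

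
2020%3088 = 2020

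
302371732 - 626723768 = -324352036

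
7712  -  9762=  -  2050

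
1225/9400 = 49/376 = 0.13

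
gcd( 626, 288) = 2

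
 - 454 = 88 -542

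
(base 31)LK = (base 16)29f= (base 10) 671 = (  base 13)3c8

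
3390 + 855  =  4245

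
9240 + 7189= 16429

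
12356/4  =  3089 = 3089.00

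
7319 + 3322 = 10641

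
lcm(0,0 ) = 0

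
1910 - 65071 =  - 63161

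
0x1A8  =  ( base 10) 424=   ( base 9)521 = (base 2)110101000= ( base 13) 268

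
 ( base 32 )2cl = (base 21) 5BH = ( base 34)245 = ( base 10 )2453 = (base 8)4625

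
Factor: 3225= 3^1 * 5^2*43^1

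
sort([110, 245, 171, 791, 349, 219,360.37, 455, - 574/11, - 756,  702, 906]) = [  -  756, - 574/11,110,  171 , 219,245, 349, 360.37, 455, 702,791,906]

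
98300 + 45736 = 144036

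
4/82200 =1/20550= 0.00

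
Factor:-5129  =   - 23^1*223^1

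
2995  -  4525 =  - 1530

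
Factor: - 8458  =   - 2^1*4229^1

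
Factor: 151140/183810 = 2^1*229^1*557^( - 1) = 458/557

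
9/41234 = 9/41234  =  0.00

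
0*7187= 0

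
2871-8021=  - 5150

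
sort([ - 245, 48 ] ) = [ - 245,48 ] 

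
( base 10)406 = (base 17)16f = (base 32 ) cm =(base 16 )196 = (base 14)210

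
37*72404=2678948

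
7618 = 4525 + 3093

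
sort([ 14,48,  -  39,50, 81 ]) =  [ -39,14,48,50,81]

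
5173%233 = 47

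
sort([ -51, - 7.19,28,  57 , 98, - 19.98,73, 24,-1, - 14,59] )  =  [ - 51, - 19.98, - 14, -7.19,- 1, 24,28,57,59,73 , 98]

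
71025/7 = 10146 + 3/7= 10146.43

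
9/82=9/82   =  0.11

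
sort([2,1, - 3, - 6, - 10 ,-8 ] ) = [ -10, - 8,-6,- 3,  1, 2]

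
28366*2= 56732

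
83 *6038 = 501154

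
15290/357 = 15290/357 = 42.83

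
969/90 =10 + 23/30 = 10.77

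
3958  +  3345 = 7303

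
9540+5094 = 14634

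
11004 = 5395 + 5609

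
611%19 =3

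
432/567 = 16/21 = 0.76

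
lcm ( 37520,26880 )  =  1800960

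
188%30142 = 188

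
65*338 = 21970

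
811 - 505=306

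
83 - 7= 76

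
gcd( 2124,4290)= 6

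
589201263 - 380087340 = 209113923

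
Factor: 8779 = 8779^1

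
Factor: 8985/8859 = 2995/2953 = 5^1*599^1*2953^(  -  1 )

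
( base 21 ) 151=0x223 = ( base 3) 202021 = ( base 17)1f3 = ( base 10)547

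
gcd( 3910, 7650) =170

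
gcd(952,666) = 2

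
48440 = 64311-15871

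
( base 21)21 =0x2B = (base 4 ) 223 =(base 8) 53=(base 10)43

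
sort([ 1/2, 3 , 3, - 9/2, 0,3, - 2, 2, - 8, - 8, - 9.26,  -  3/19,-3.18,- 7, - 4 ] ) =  [ - 9.26,-8, - 8, - 7, - 9/2,-4, - 3.18,-2 ,-3/19,0, 1/2, 2,  3, 3,3 ]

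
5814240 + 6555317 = 12369557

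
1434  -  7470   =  -6036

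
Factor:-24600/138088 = -3^1*5^2*421^(-1 ) = -75/421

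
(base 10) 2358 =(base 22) 4j4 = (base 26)3CI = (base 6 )14530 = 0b100100110110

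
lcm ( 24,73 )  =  1752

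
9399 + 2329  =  11728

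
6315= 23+6292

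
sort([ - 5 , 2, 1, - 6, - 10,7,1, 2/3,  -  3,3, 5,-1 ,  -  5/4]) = [-10,-6, - 5,  -  3, - 5/4, - 1, 2/3 , 1,1,2, 3,  5, 7] 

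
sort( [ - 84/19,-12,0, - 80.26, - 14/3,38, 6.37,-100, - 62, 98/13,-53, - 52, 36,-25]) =[ - 100, - 80.26, - 62,  -  53,- 52,-25, -12, - 14/3,-84/19, 0, 6.37, 98/13, 36, 38 ] 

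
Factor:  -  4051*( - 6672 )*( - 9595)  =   - 2^4*3^1*5^1*19^1 * 101^1*139^1 * 4051^1=-  259336269840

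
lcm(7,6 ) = 42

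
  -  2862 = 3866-6728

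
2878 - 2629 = 249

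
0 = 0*5930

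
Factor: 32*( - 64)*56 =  - 2^14 * 7^1  =  -114688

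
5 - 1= 4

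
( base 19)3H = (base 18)42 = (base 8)112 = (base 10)74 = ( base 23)35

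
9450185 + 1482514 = 10932699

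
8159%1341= 113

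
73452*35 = 2570820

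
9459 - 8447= 1012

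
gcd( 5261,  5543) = 1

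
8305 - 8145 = 160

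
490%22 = 6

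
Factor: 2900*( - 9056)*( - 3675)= 96514320000= 2^7* 3^1*5^4 * 7^2*29^1 * 283^1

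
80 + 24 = 104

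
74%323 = 74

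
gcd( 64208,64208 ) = 64208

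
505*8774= 4430870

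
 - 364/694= - 1 + 165/347 = -  0.52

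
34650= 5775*6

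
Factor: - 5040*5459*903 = -24844564080 = - 2^4*3^3*5^1*7^2*43^1*53^1*103^1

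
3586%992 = 610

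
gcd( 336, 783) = 3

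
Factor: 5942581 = 41^1*144941^1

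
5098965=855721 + 4243244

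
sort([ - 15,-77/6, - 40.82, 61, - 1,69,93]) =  [ - 40.82, - 15, - 77/6, - 1, 61,69 , 93 ]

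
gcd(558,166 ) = 2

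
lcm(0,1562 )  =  0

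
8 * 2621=20968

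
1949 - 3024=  - 1075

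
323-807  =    -  484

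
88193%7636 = 4197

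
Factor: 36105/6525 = 3^( - 1 ) *5^( - 1 )*83^1 = 83/15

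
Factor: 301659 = 3^1 * 193^1*521^1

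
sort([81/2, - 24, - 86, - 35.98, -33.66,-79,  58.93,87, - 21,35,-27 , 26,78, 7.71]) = [ - 86, - 79, - 35.98, - 33.66, - 27,  -  24,-21, 7.71, 26 , 35, 81/2, 58.93,  78,  87]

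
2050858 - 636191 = 1414667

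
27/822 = 9/274 = 0.03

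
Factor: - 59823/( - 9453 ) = 3^1*17^2*137^( - 1) = 867/137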